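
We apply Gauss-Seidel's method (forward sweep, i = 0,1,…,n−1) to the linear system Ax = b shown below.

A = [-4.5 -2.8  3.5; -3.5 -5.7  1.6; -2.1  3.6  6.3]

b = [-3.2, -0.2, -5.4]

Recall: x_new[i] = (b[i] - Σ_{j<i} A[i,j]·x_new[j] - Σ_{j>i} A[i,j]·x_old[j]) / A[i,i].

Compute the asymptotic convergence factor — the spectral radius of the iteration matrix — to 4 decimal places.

0.6665

A = D + L + U where D = diag(-4.5, -5.7, 6.3).
Gauss-Seidel: T = -(D+L)⁻¹U, row 0 first, T[0,2] = -(3.5)/(-4.5) = +0.7778; later rows by forward substitution.
  T[0,:] = [+0.0000  -0.6222  +0.7778]
  T[1,:] = [+0.0000  +0.3821  -0.1969]
  T[2,:] = [+0.0000  -0.4257  +0.3718]
moduli |λ_i(T)| = 0.6665, 0.0874, 0.0000.
ρ = 0.6665; 0.6665 < 1 ⇒ converges.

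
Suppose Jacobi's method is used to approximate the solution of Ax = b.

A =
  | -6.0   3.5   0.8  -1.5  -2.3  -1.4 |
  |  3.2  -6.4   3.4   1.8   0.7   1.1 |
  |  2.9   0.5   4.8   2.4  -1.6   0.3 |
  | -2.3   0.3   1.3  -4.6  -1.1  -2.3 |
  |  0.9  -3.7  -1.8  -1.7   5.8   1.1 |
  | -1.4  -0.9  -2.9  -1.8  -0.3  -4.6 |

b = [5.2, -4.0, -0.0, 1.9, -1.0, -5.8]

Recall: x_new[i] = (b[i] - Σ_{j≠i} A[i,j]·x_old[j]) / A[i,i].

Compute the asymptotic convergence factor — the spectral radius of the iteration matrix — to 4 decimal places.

1.1278

Let D = diag(-6, -6.4, 4.8, -4.6, 5.8, -4.6); L, U the strict triangles.
T_J = -D⁻¹(L+U): T[2,3] = -(2.4)/(4.8) = -0.5000; T[2,2] = 0.
  T[0,:] = [+0.0000, +0.5833, +0.1333, -0.2500, -0.3833, -0.2333]
  T[1,:] = [+0.5000, +0.0000, +0.5312, +0.2812, +0.1094, +0.1719]
  T[2,:] = [-0.6042, -0.1042, +0.0000, -0.5000, +0.3333, -0.0625]
  T[3,:] = [-0.5000, +0.0652, +0.2826, +0.0000, -0.2391, -0.5000]
  T[4,:] = [-0.1552, +0.6379, +0.3103, +0.2931, +0.0000, -0.1897]
  T[5,:] = [-0.3043, -0.1957, -0.6304, -0.3913, -0.0652, +0.0000]
|eigenvalues of T|: 1.1278, 0.6265, 0.5605, 0.5605, 0.4068, 0.0004.
ρ(T) = max|λ| = 1.1278; 1.1278 > 1: divergent.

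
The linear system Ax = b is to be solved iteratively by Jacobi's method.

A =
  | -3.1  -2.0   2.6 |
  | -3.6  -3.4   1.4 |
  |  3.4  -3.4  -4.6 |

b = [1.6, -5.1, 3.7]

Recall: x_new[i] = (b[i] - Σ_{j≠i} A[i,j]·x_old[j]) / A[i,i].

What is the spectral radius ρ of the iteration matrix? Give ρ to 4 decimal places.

Diagonal D = diag(-3.1, -3.4, -4.6); L, U strict lower/upper.
Jacobi: T = -D⁻¹(L+U), T[0,1] = -(-2)/(-3.1) = -0.6452; T[0,0] = 0.
  T[0,:] = [+0.0000, -0.6452, +0.8387]
  T[1,:] = [-1.0588, +0.0000, +0.4118]
  T[2,:] = [+0.7391, -0.7391, +0.0000]
moduli |λ_i(T)| = 1.1786, 0.6248, 0.6248.
spectral radius ρ = 1.1786; 1.1786 > 1, so it fails to converge.

1.1786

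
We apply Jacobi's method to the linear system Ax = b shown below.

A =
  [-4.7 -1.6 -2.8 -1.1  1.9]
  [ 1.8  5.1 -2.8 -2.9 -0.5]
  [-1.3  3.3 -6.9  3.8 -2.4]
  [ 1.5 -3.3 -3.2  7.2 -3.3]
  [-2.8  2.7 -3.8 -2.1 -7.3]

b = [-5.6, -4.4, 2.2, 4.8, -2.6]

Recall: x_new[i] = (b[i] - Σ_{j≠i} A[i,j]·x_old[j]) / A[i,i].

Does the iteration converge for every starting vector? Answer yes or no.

no

Diagonal D = diag(-4.7, 5.1, -6.9, 7.2, -7.3); L, U strict lower/upper.
T_J = -D⁻¹(L+U): T[1,3] = -(-2.9)/(5.1) = +0.5686; T[1,1] = 0.
  T[0,:] = [+0.0000  -0.3404  -0.5957  -0.2340  +0.4043]
  T[1,:] = [-0.3529  +0.0000  +0.5490  +0.5686  +0.0980]
  T[2,:] = [-0.1884  +0.4783  +0.0000  +0.5507  -0.3478]
  T[3,:] = [-0.2083  +0.4583  +0.4444  +0.0000  +0.4583]
  T[4,:] = [-0.3836  +0.3699  -0.5205  -0.2877  +0.0000]
moduli |λ_i(T)| = 1.2459, 0.7197, 0.5711, 0.4687, 0.4687.
ρ = 1.2459; 1.2459 > 1: divergent.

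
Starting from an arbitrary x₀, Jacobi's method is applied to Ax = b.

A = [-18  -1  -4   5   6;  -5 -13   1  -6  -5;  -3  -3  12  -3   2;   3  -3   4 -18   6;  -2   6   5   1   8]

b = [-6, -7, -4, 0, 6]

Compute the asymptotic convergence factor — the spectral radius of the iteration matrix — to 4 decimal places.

A = D + L + U where D = diag(-18, -13, 12, -18, 8).
Jacobi T = -D⁻¹(L+U): T[2,4] = -(2)/(12) = -0.1667; T[2,2] = 0.
  T[0,:] = [+0.0000  -0.0556  -0.2222  +0.2778  +0.3333]
  T[1,:] = [-0.3846  +0.0000  +0.0769  -0.4615  -0.3846]
  T[2,:] = [+0.2500  +0.2500  +0.0000  +0.2500  -0.1667]
  T[3,:] = [+0.1667  -0.1667  +0.2222  +0.0000  +0.3333]
  T[4,:] = [+0.2500  -0.7500  -0.6250  -0.1250  +0.0000]
|roots of det(T-λI)|: 0.9167, 0.4960, 0.4960, 0.0418, 0.0396.
ρ = 0.9167; 0.9167 < 1 ⇒ converges.

0.9167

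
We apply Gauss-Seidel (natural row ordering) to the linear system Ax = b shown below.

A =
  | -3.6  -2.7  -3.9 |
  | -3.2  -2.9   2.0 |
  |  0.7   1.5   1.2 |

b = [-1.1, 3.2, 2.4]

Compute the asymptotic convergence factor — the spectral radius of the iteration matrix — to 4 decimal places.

Diagonal D = diag(-3.6, -2.9, 1.2); L, U strict lower/upper.
GS T = -(D+L)⁻¹U: row 0 first, T[0,1] = -(-2.7)/(-3.6) = -0.7500; later rows by forward substitution.
  T[0,:] = [+0.0000, -0.7500, -1.0833]
  T[1,:] = [+0.0000, +0.8276, +1.8851]
  T[2,:] = [+0.0000, -0.5970, -1.7244]
|eigenvalues of T|: 1.1575, 0.2607, 0.0000.
ρ(T) = max|λ| = 1.1575; 1.1575 > 1 ⇒ diverges.

1.1575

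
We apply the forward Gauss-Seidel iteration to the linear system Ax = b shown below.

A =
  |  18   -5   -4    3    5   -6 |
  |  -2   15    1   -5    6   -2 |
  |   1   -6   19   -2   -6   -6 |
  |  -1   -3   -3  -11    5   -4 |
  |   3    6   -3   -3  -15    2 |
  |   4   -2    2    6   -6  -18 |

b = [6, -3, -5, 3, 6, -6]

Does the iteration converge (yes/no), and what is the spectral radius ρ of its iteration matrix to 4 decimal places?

Diagonal D = diag(18, 15, 19, -11, -15, -18); L, U strict lower/upper.
Gauss-Seidel: T = -(D+L)⁻¹U, row 0 first, T[0,4] = -(5)/(18) = -0.2778; later rows by forward substitution.
  T[0,:] = [+0.0000, +0.2778, +0.2222, -0.1667, -0.2778, +0.3333]
  T[1,:] = [+0.0000, +0.0370, -0.0370, +0.3111, -0.4370, +0.1778]
  T[2,:] = [+0.0000, -0.0029, -0.0234, +0.2123, +0.1924, +0.3544]
  T[3,:] = [+0.0000, -0.0346, -0.0037, -0.1276, +0.5465, -0.5391]
  T[4,:] = [+0.0000, +0.0779, +0.0351, +0.0742, -0.3782, +0.3080]
  T[5,:] = [+0.0000, +0.0198, +0.0380, -0.1153, +0.3164, -0.1887]
|eigenvalues of T|: 0.7110, 0.1911, 0.1444, 0.1444, 0.0093, 0.0000.
spectral radius ρ = 0.7110; 0.7110 < 1: convergent.

yes, ρ = 0.7110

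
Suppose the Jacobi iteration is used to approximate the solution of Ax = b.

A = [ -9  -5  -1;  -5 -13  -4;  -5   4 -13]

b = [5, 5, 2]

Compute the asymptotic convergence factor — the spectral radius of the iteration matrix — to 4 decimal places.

0.5139

Split A = D + L + U, D = diag(-9, -13, -13).
Jacobi T = -D⁻¹(L+U): T[1,0] = -(-5)/(-13) = -0.3846; T[1,1] = 0.
  T[0,:] = [+0.0000, -0.5556, -0.1111]
  T[1,:] = [-0.3846, +0.0000, -0.3077]
  T[2,:] = [-0.3846, +0.3077, +0.0000]
|eigenvalues of T|: 0.5139, 0.3199, 0.3199.
spectral radius ρ = 0.5139; 0.5139 < 1, so it converges for any x₀.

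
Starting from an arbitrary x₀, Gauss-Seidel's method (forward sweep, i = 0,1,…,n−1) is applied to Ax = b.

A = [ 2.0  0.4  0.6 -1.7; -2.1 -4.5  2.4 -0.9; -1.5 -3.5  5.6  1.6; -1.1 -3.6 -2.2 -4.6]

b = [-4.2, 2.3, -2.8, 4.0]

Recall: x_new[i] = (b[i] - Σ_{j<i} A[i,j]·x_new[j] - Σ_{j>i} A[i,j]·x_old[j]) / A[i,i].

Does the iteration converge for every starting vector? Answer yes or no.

Let D = diag(2, -4.5, 5.6, -4.6); L, U the strict triangles.
T_GS = -(D+L)⁻¹U: row 0 first, T[0,3] = -(-1.7)/(2) = +0.8500; later rows by forward substitution.
  T[0,:] = [+0.0000  -0.2000  -0.3000  +0.8500]
  T[1,:] = [+0.0000  +0.0933  +0.6733  -0.5967]
  T[2,:] = [+0.0000  +0.0048  +0.3405  -0.4310]
  T[3,:] = [+0.0000  -0.0275  -0.6181  +0.4698]
moduli |λ_i(T)| = 0.9486, 0.1130, 0.0680, 0.0000.
ρ(T) = max|λ| = 0.9486; 0.9486 < 1 ⇒ converges.

yes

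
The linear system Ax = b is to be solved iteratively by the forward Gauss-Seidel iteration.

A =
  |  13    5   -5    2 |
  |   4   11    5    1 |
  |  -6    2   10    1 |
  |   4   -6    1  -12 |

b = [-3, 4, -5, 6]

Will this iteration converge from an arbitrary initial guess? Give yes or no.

yes

A = D + L + U where D = diag(13, 11, 10, -12).
Gauss-Seidel: T = -(D+L)⁻¹U, row 0 first, T[0,2] = -(-5)/(13) = +0.3846; later rows by forward substitution.
  T[0,:] = [+0.0000  -0.3846  +0.3846  -0.1538]
  T[1,:] = [+0.0000  +0.1399  -0.5944  -0.0350]
  T[2,:] = [+0.0000  -0.2587  +0.3497  -0.1853]
  T[3,:] = [+0.0000  -0.2197  +0.4545  -0.0492]
moduli |λ_i(T)| = 0.5196, 0.1528, 0.0734, 0.0000.
ρ(T) = max|λ| = 0.5196; 0.5196 < 1: convergent.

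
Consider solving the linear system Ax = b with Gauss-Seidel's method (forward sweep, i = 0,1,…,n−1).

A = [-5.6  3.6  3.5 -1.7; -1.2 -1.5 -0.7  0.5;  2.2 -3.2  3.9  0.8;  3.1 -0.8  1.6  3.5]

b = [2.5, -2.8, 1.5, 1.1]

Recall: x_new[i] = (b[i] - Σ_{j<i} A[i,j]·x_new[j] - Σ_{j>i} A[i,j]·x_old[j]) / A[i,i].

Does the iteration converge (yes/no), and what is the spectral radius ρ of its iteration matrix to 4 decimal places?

Split A = D + L + U, D = diag(-5.6, -1.5, 3.9, 3.5).
T_GS = -(D+L)⁻¹U: row 0 first, T[0,3] = -(-1.7)/(-5.6) = -0.3036; later rows by forward substitution.
  T[0,:] = [+0.0000 +0.6429 +0.6250 -0.3036]
  T[1,:] = [+0.0000 -0.5143 -0.9667 +0.5762]
  T[2,:] = [+0.0000 -0.7846 -1.1457 +0.4389]
  T[3,:] = [+0.0000 -0.3283 -0.2508 +0.1999]
|λ(T)| sorted: 1.6069, 0.1842, 0.1842, 0.0000.
ρ(T) = max|λ| = 1.6069; 1.6069 > 1, so it fails to converge.

no, ρ = 1.6069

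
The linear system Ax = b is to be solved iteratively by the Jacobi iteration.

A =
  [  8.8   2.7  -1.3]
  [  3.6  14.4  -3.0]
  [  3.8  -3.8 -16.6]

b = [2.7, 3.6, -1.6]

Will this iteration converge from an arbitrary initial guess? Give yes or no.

A = D + L + U where D = diag(8.8, 14.4, -16.6).
Jacobi T = -D⁻¹(L+U): T[0,1] = -(2.7)/(8.8) = -0.3068; T[0,0] = 0.
  T[0,:] = [+0.0000 -0.3068 +0.1477]
  T[1,:] = [-0.2500 +0.0000 +0.2083]
  T[2,:] = [+0.2289 -0.2289 +0.0000]
|eigenvalues of T|: 0.2901, 0.1459, 0.1459.
ρ(T) = max|λ| = 0.2901; 0.2901 < 1: convergent.

yes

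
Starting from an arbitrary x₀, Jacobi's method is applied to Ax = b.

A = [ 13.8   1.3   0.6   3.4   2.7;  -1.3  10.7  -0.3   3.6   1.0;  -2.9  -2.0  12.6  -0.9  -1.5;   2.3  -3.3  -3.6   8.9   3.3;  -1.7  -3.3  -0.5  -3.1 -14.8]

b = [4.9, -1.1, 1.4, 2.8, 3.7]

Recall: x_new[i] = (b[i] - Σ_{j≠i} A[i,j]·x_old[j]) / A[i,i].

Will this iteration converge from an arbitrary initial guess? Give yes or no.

Split A = D + L + U, D = diag(13.8, 10.7, 12.6, 8.9, -14.8).
Jacobi T = -D⁻¹(L+U): T[3,1] = -(-3.3)/(8.9) = +0.3708; T[3,3] = 0.
  T[0,:] = [+0.0000  -0.0942  -0.0435  -0.2464  -0.1957]
  T[1,:] = [+0.1215  +0.0000  +0.0280  -0.3364  -0.0935]
  T[2,:] = [+0.2302  +0.1587  +0.0000  +0.0714  +0.1190]
  T[3,:] = [-0.2584  +0.3708  +0.4045  +0.0000  -0.3708]
  T[4,:] = [-0.1149  -0.2230  -0.0338  -0.2095  +0.0000]
|eigenvalues of T|: 0.5525, 0.4292, 0.4292, 0.1171, 0.0052.
ρ = 0.5525; 0.5525 < 1, so it converges for any x₀.

yes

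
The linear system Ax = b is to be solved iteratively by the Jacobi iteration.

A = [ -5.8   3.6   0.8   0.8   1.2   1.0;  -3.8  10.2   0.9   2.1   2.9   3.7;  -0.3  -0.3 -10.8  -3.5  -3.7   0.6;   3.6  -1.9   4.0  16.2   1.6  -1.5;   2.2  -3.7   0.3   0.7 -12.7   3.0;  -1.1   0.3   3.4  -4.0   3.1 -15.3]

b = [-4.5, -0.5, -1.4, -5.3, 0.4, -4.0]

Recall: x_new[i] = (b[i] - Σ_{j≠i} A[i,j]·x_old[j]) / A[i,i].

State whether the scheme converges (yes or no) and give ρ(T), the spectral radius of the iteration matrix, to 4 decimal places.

Diagonal D = diag(-5.8, 10.2, -10.8, 16.2, -12.7, -15.3); L, U strict lower/upper.
Jacobi T = -D⁻¹(L+U): T[4,0] = -(2.2)/(-12.7) = +0.1732; T[4,4] = 0.
  T[0,:] = [+0.0000 +0.6207 +0.1379 +0.1379 +0.2069 +0.1724]
  T[1,:] = [+0.3725 +0.0000 -0.0882 -0.2059 -0.2843 -0.3627]
  T[2,:] = [-0.0278 -0.0278 +0.0000 -0.3241 -0.3426 +0.0556]
  T[3,:] = [-0.2222 +0.1173 -0.2469 +0.0000 -0.0988 +0.0926]
  T[4,:] = [+0.1732 -0.2913 +0.0236 +0.0551 +0.0000 +0.2362]
  T[5,:] = [-0.0719 +0.0196 +0.2222 -0.2614 +0.2026 +0.0000]
eigenvalue magnitudes: 0.5903, 0.5016, 0.3740, 0.3740, 0.3035, 0.3035.
spectral radius ρ = 0.5903; 0.5903 < 1, so it converges for any x₀.

yes, ρ = 0.5903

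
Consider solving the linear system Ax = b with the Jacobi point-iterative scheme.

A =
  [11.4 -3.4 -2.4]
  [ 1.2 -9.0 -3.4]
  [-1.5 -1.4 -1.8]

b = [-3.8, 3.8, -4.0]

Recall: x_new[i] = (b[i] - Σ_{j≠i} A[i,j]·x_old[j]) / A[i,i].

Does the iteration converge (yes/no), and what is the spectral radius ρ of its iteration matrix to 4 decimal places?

A = D + L + U where D = diag(11.4, -9, -1.8).
Jacobi T = -D⁻¹(L+U): T[1,0] = -(1.2)/(-9) = +0.1333; T[1,1] = 0.
  T[0,:] = [+0.0000  +0.2982  +0.2105]
  T[1,:] = [+0.1333  +0.0000  -0.3778]
  T[2,:] = [-0.8333  -0.7778  +0.0000]
moduli |λ_i(T)| = 0.5400, 0.3653, 0.3653.
ρ = 0.5400; 0.5400 < 1: convergent.

yes, ρ = 0.5400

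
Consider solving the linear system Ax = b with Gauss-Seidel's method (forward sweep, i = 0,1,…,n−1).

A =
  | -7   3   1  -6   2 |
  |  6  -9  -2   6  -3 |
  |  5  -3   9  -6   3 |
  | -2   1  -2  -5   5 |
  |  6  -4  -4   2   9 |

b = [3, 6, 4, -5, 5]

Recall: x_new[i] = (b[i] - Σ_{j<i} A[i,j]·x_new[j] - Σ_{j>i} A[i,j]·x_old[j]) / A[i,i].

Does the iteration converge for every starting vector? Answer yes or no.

no

Diagonal D = diag(-7, -9, 9, -5, 9); L, U strict lower/upper.
GS T = -(D+L)⁻¹U: row 0 first, T[0,1] = -(3)/(-7) = +0.4286; later rows by forward substitution.
  T[0,:] = [+0.0000 +0.4286 +0.1429 -0.8571 +0.2857]
  T[1,:] = [+0.0000 +0.2857 -0.1270 +0.0952 -0.1429]
  T[2,:] = [+0.0000 -0.1429 -0.1217 +1.1746 -0.5397]
  T[3,:] = [+0.0000 -0.0571 -0.0339 -0.1079 +1.0730]
  T[4,:] = [+0.0000 -0.2095 -0.1982 +1.1598 -0.7323]
eigenvalue magnitudes: 1.6916, 0.6674, 0.1936, 0.1936, 0.0000.
spectral radius ρ = 1.6916; 1.6916 > 1 ⇒ diverges.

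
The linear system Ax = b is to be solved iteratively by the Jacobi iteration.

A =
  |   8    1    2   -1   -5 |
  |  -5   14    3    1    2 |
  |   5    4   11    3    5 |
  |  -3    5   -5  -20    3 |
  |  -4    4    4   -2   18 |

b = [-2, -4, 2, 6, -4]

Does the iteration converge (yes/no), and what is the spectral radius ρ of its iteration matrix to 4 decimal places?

yes, ρ = 0.7669

Let D = diag(8, 14, 11, -20, 18); L, U the strict triangles.
T_J = -D⁻¹(L+U): T[2,1] = -(4)/(11) = -0.3636; T[2,2] = 0.
  T[0,:] = [+0.0000, -0.1250, -0.2500, +0.1250, +0.6250]
  T[1,:] = [+0.3571, +0.0000, -0.2143, -0.0714, -0.1429]
  T[2,:] = [-0.4545, -0.3636, +0.0000, -0.2727, -0.4545]
  T[3,:] = [-0.1500, +0.2500, -0.2500, +0.0000, +0.1500]
  T[4,:] = [+0.2222, -0.2222, -0.2222, +0.1111, +0.0000]
|roots of det(T-λI)|: 0.7669, 0.5287, 0.4190, 0.2668, 0.2668.
ρ(T) = max|λ| = 0.7669; 0.7669 < 1: convergent.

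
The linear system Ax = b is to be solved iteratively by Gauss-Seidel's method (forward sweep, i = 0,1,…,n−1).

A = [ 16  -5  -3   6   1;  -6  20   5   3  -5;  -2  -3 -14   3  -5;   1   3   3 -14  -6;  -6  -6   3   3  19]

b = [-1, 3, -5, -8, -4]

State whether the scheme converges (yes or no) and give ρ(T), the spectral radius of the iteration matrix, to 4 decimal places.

Let D = diag(16, 20, -14, -14, 19); L, U the strict triangles.
GS T = -(D+L)⁻¹U: row 0 first, T[0,4] = -(1)/(16) = -0.0625; later rows by forward substitution.
  T[0,:] = [+0.0000  +0.3125  +0.1875  -0.3750  -0.0625]
  T[1,:] = [+0.0000  +0.0938  -0.1938  -0.2625  +0.2313]
  T[2,:] = [+0.0000  -0.0647  +0.0147  +0.3241  -0.3978]
  T[3,:] = [+0.0000  +0.0285  -0.0250  -0.0136  -0.4687]
  T[4,:] = [+0.0000  +0.1340  -0.0004  -0.2503  +0.1901]
moduli |λ_i(T)| = 0.5570, 0.2421, 0.1296, 0.1296, 0.0000.
ρ(T) = max|λ| = 0.5570; 0.5570 < 1 ⇒ converges.

yes, ρ = 0.5570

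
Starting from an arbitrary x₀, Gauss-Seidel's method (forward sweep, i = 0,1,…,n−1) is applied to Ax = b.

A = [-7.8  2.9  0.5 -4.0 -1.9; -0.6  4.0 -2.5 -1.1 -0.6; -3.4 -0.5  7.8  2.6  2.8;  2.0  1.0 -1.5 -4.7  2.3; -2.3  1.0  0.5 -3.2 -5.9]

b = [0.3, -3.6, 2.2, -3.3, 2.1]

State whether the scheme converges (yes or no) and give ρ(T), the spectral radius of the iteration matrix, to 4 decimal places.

yes, ρ = 0.5349

Split A = D + L + U, D = diag(-7.8, 4, 7.8, -4.7, -5.9).
GS T = -(D+L)⁻¹U: row 0 first, T[0,1] = -(2.9)/(-7.8) = +0.3718; later rows by forward substitution.
  T[0,:] = [+0.0000, +0.3718, +0.0641, -0.5128, -0.2436]
  T[1,:] = [+0.0000, +0.0558, +0.6346, +0.1981, +0.1135]
  T[2,:] = [+0.0000, +0.1656, +0.0686, -0.5442, -0.4579]
  T[3,:] = [+0.0000, +0.1172, +0.1404, -0.0024, +0.5560]
  T[4,:] = [+0.0000, -0.1850, +0.0122, +0.1887, -0.2262]
|eigenvalues of T|: 0.5349, 0.4096, 0.2597, 0.2597, 0.0000.
ρ(T) = max|λ| = 0.5349; 0.5349 < 1, so it converges for any x₀.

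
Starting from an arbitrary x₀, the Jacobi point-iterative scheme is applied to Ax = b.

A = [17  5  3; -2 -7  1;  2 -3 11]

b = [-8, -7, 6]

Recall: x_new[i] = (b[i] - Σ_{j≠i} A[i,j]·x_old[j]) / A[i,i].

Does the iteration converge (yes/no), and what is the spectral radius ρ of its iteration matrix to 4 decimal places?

A = D + L + U where D = diag(17, -7, 11).
Jacobi T = -D⁻¹(L+U): T[0,2] = -(3)/(17) = -0.1765; T[0,0] = 0.
  T[0,:] = [+0.0000  -0.2941  -0.1765]
  T[1,:] = [-0.2857  +0.0000  +0.1429]
  T[2,:] = [-0.1818  +0.2727  +0.0000]
eigenvalue magnitudes: 0.4501, 0.2810, 0.1691.
ρ = 0.4501; 0.4501 < 1, so it converges for any x₀.

yes, ρ = 0.4501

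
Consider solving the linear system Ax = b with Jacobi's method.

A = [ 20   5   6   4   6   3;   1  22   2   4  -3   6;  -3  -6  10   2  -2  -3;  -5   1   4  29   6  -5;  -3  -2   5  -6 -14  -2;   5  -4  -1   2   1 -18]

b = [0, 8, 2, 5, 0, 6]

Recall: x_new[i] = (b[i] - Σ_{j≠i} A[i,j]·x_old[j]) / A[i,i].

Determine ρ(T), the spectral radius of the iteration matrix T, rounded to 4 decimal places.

0.6554

Split A = D + L + U, D = diag(20, 22, 10, 29, -14, -18).
Jacobi T = -D⁻¹(L+U): T[1,0] = -(1)/(22) = -0.0455; T[1,1] = 0.
  T[0,:] = [+0.0000  -0.2500  -0.3000  -0.2000  -0.3000  -0.1500]
  T[1,:] = [-0.0455  +0.0000  -0.0909  -0.1818  +0.1364  -0.2727]
  T[2,:] = [+0.3000  +0.6000  +0.0000  -0.2000  +0.2000  +0.3000]
  T[3,:] = [+0.1724  -0.0345  -0.1379  +0.0000  -0.2069  +0.1724]
  T[4,:] = [-0.2143  -0.1429  +0.3571  -0.4286  +0.0000  -0.1429]
  T[5,:] = [+0.2778  -0.2222  -0.0556  +0.1111  +0.0556  +0.0000]
eigenvalue magnitudes: 0.6554, 0.4450, 0.4450, 0.2256, 0.2256, 0.0207.
spectral radius ρ = 0.6554; 0.6554 < 1 ⇒ converges.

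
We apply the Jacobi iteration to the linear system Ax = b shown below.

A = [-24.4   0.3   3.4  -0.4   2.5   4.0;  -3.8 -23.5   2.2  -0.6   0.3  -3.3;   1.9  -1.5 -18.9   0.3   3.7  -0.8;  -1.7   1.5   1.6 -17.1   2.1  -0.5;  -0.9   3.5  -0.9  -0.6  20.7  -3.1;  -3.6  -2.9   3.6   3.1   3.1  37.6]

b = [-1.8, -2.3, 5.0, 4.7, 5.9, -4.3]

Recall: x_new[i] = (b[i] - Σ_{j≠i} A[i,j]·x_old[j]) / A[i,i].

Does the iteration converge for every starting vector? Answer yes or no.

A = D + L + U where D = diag(-24.4, -23.5, -18.9, -17.1, 20.7, 37.6).
T_J = -D⁻¹(L+U): T[1,0] = -(-3.8)/(-23.5) = -0.1617; T[1,1] = 0.
  T[0,:] = [+0.0000  +0.0123  +0.1393  -0.0164  +0.1025  +0.1639]
  T[1,:] = [-0.1617  +0.0000  +0.0936  -0.0255  +0.0128  -0.1404]
  T[2,:] = [+0.1005  -0.0794  +0.0000  +0.0159  +0.1958  -0.0423]
  T[3,:] = [-0.0994  +0.0877  +0.0936  +0.0000  +0.1228  -0.0292]
  T[4,:] = [+0.0435  -0.1691  +0.0435  +0.0290  +0.0000  +0.1498]
  T[5,:] = [+0.0957  +0.0771  -0.0957  -0.0824  -0.0824  +0.0000]
|λ(T)| sorted: 0.2178, 0.1558, 0.1558, 0.1180, 0.1180, 0.0590.
ρ = 0.2178; 0.2178 < 1, so it converges for any x₀.

yes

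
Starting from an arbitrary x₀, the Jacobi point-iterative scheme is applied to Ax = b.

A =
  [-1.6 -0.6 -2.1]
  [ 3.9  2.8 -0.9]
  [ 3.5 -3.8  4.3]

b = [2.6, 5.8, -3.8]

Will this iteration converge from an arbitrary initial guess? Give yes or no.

no

Split A = D + L + U, D = diag(-1.6, 2.8, 4.3).
Jacobi: T = -D⁻¹(L+U), T[1,0] = -(3.9)/(2.8) = -1.3929; T[1,1] = 0.
  T[0,:] = [+0.0000 -0.3750 -1.3125]
  T[1,:] = [-1.3929 +0.0000 +0.3214]
  T[2,:] = [-0.8140 +0.8837 +0.0000]
eigenvalue magnitudes: 1.6982, 1.0045, 1.0045.
ρ = 1.6982; 1.6982 > 1, so it fails to converge.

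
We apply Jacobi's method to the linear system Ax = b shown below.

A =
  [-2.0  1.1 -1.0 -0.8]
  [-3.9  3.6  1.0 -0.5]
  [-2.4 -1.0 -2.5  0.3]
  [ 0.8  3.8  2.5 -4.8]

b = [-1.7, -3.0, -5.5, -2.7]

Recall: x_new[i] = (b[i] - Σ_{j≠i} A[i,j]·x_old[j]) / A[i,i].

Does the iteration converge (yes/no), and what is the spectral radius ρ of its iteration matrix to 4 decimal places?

no, ρ = 1.1461

Write A = D+L+U with D = diag(-2, 3.6, -2.5, -4.8).
Jacobi T = -D⁻¹(L+U): T[2,3] = -(0.3)/(-2.5) = +0.1200; T[2,2] = 0.
  T[0,:] = [+0.0000 +0.5500 -0.5000 -0.4000]
  T[1,:] = [+1.0833 +0.0000 -0.2778 +0.1389]
  T[2,:] = [-0.9600 -0.4000 +0.0000 +0.1200]
  T[3,:] = [+0.1667 +0.7917 +0.5208 +0.0000]
moduli |λ_i(T)| = 1.1461, 0.9727, 0.4809, 0.3075.
spectral radius ρ = 1.1461; 1.1461 > 1, so it fails to converge.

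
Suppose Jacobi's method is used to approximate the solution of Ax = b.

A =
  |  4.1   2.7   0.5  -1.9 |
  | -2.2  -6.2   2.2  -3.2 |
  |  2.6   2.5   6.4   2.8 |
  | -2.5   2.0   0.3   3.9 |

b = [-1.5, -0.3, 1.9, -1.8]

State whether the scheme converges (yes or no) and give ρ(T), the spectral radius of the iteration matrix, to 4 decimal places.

no, ρ = 1.1275

Diagonal D = diag(4.1, -6.2, 6.4, 3.9); L, U strict lower/upper.
T_J = -D⁻¹(L+U): T[3,1] = -(2)/(3.9) = -0.5128; T[3,3] = 0.
  T[0,:] = [+0.0000  -0.6585  -0.1220  +0.4634]
  T[1,:] = [-0.3548  +0.0000  +0.3548  -0.5161]
  T[2,:] = [-0.4062  -0.3906  +0.0000  -0.4375]
  T[3,:] = [+0.6410  -0.5128  -0.0769  +0.0000]
eigenvalue magnitudes: 1.1275, 0.4817, 0.4693, 0.4693.
ρ(T) = max|λ| = 1.1275; 1.1275 > 1 ⇒ diverges.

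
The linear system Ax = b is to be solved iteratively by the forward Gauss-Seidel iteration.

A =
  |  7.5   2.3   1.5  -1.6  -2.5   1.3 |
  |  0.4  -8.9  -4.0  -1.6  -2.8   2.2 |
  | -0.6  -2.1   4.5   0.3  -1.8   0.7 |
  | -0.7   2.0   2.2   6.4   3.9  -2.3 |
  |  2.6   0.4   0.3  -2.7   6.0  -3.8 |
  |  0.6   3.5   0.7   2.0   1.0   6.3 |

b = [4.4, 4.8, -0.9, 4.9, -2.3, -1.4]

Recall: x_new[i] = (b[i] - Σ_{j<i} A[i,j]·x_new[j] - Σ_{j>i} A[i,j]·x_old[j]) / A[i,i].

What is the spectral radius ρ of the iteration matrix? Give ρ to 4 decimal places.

Let D = diag(7.5, -8.9, 4.5, 6.4, 6, 6.3); L, U the strict triangles.
Gauss-Seidel: T = -(D+L)⁻¹U, row 0 first, T[0,5] = -(1.3)/(7.5) = -0.1733; later rows by forward substitution.
  T[0,:] = [+0.0000, -0.3067, -0.2000, +0.2133, +0.3333, -0.1733]
  T[1,:] = [+0.0000, -0.0138, -0.4584, -0.1702, -0.2996, +0.2394]
  T[2,:] = [+0.0000, -0.0473, -0.2406, -0.1176, +0.3046, -0.0669]
  T[3,:] = [+0.0000, -0.0130, +0.2041, +0.1170, -0.5840, +0.2886]
  T[4,:] = [+0.0000, +0.1303, +0.2211, -0.0226, -0.4025, +0.8257]
  T[5,:] = [+0.0000, +0.0255, +0.2006, +0.0538, +0.3502, -0.3317]
|eigenvalues of T|: 0.9134, 0.3145, 0.2666, 0.1250, 0.0353, 0.0000.
ρ = 0.9134; 0.9134 < 1: convergent.

0.9134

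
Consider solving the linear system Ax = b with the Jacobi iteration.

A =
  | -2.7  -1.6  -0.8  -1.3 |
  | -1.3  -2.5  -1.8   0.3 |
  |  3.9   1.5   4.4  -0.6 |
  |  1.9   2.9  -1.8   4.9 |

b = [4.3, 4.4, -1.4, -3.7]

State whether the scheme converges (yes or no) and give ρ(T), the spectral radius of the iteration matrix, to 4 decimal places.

no, ρ = 1.1577

Diagonal D = diag(-2.7, -2.5, 4.4, 4.9); L, U strict lower/upper.
T_J = -D⁻¹(L+U): T[3,0] = -(1.9)/(4.9) = -0.3878; T[3,3] = 0.
  T[0,:] = [+0.0000, -0.5926, -0.2963, -0.4815]
  T[1,:] = [-0.5200, +0.0000, -0.7200, +0.1200]
  T[2,:] = [-0.8864, -0.3409, +0.0000, +0.1364]
  T[3,:] = [-0.3878, -0.5918, +0.3673, +0.0000]
|eigenvalues of T|: 1.1577, 0.8440, 0.3058, 0.3058.
ρ(T) = max|λ| = 1.1577; 1.1577 > 1 ⇒ diverges.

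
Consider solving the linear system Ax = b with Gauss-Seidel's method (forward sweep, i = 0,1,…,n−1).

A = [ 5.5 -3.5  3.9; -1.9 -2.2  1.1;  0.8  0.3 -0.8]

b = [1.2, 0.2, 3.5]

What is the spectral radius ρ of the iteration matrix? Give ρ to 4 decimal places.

Let D = diag(5.5, -2.2, -0.8); L, U the strict triangles.
GS T = -(D+L)⁻¹U: row 0 first, T[0,2] = -(3.9)/(5.5) = -0.7091; later rows by forward substitution.
  T[0,:] = [+0.0000  +0.6364  -0.7091]
  T[1,:] = [+0.0000  -0.5496  +1.1124]
  T[2,:] = [+0.0000  +0.4303  -0.2919]
|λ(T)| sorted: 1.1245, 0.2830, 0.0000.
spectral radius ρ = 1.1245; 1.1245 > 1 ⇒ diverges.

1.1245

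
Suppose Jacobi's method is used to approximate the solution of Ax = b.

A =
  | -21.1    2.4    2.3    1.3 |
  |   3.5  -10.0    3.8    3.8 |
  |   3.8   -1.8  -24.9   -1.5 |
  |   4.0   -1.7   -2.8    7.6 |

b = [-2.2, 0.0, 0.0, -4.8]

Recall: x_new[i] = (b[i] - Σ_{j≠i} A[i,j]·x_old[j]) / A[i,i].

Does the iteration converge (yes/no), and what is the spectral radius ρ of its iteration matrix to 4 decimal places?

Diagonal D = diag(-21.1, -10, -24.9, 7.6); L, U strict lower/upper.
T_J = -D⁻¹(L+U): T[3,1] = -(-1.7)/(7.6) = +0.2237; T[3,3] = 0.
  T[0,:] = [+0.0000 +0.1137 +0.1090 +0.0616]
  T[1,:] = [+0.3500 +0.0000 +0.3800 +0.3800]
  T[2,:] = [+0.1526 -0.0723 +0.0000 -0.0602]
  T[3,:] = [-0.5263 +0.2237 +0.3684 +0.0000]
|λ(T)| sorted: 0.3793, 0.2206, 0.2206, 0.1986.
ρ = 0.3793; 0.3793 < 1, so it converges for any x₀.

yes, ρ = 0.3793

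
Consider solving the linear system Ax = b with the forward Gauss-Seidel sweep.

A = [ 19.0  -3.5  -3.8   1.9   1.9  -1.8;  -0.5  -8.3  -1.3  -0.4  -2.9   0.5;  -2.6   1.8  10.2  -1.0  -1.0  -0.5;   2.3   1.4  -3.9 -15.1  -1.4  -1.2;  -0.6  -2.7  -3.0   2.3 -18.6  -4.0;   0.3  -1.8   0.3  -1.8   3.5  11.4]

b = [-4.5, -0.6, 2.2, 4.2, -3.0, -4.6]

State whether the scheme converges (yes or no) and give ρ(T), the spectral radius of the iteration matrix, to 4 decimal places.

Diagonal D = diag(19, -8.3, 10.2, -15.1, -18.6, 11.4); L, U strict lower/upper.
T_GS = -(D+L)⁻¹U: row 0 first, T[0,1] = -(-3.5)/(19) = +0.1842; later rows by forward substitution.
  T[0,:] = [+0.0000 +0.1842 +0.2000 -0.1000 -0.1000 +0.0947]
  T[1,:] = [+0.0000 -0.0111 -0.1687 -0.0422 -0.3434 +0.0545]
  T[2,:] = [+0.0000 +0.0489 +0.0807 +0.0800 +0.1331 +0.0635]
  T[3,:] = [+0.0000 +0.0144 -0.0060 -0.0398 -0.1742 -0.0764]
  T[4,:] = [+0.0000 -0.0104 +0.0043 -0.0085 +0.0101 -0.2457]
  T[5,:] = [+0.0000 -0.0024 -0.0363 -0.0098 -0.0857 +0.0678]
|roots of det(T-λI)|: 0.1735, 0.0759, 0.0759, 0.0554, 0.0268, 0.0000.
spectral radius ρ = 0.1735; 0.1735 < 1, so it converges for any x₀.

yes, ρ = 0.1735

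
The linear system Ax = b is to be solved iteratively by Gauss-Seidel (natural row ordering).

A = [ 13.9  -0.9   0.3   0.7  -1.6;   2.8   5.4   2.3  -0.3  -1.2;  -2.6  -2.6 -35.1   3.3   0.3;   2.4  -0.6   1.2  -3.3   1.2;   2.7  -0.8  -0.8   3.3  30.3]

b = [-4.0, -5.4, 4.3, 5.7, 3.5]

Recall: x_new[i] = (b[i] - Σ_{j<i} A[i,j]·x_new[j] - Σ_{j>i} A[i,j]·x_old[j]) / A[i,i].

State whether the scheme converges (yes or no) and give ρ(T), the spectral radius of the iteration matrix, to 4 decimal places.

yes, ρ = 0.2042

A = D + L + U where D = diag(13.9, 5.4, -35.1, -3.3, 30.3).
Gauss-Seidel: T = -(D+L)⁻¹U, row 0 first, T[0,3] = -(0.7)/(13.9) = -0.0504; later rows by forward substitution.
  T[0,:] = [+0.0000, +0.0647, -0.0216, -0.0504, +0.1151]
  T[1,:] = [+0.0000, -0.0336, -0.4147, +0.0817, +0.1625]
  T[2,:] = [+0.0000, -0.0023, +0.0323, +0.0917, -0.0120]
  T[3,:] = [+0.0000, +0.0524, +0.0715, -0.0181, +0.4134]
  T[4,:] = [+0.0000, -0.0124, -0.0160, +0.0110, -0.0513]
|roots of det(T-λI)|: 0.2042, 0.0926, 0.0926, 0.0480, 0.0000.
ρ(T) = max|λ| = 0.2042; 0.2042 < 1: convergent.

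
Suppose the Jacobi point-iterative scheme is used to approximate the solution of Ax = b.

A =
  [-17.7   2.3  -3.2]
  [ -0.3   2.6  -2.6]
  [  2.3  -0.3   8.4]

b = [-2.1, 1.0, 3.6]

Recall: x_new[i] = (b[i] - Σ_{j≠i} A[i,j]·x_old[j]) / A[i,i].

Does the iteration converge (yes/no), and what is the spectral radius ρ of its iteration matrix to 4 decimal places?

A = D + L + U where D = diag(-17.7, 2.6, 8.4).
Jacobi T = -D⁻¹(L+U): T[2,0] = -(2.3)/(8.4) = -0.2738; T[2,2] = 0.
  T[0,:] = [+0.0000, +0.1299, -0.1808]
  T[1,:] = [+0.1154, +0.0000, +1.0000]
  T[2,:] = [-0.2738, +0.0357, +0.0000]
|eigenvalues of T|: 0.4298, 0.2907, 0.2907.
ρ(T) = max|λ| = 0.4298; 0.4298 < 1, so it converges for any x₀.

yes, ρ = 0.4298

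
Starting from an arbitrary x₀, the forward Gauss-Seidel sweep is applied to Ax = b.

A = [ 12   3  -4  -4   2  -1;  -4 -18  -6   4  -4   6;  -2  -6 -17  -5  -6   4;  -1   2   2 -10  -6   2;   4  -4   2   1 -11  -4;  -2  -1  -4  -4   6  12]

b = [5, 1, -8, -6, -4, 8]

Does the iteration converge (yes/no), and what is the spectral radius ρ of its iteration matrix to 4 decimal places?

Diagonal D = diag(12, -18, -17, -10, -11, 12); L, U strict lower/upper.
T_GS = -(D+L)⁻¹U: row 0 first, T[0,1] = -(3)/(12) = -0.2500; later rows by forward substitution.
  T[0,:] = [+0.0000, -0.2500, +0.3333, +0.3333, -0.1667, +0.0833]
  T[1,:] = [+0.0000, +0.0556, -0.4074, +0.1481, -0.1852, +0.3148]
  T[2,:] = [+0.0000, +0.0098, +0.1046, -0.3856, -0.2680, +0.1144]
  T[3,:] = [+0.0000, +0.0381, -0.0939, -0.0808, -0.6740, +0.2775]
  T[4,:] = [+0.0000, -0.1059, +0.2798, -0.0101, -0.1033, -0.4018]
  T[5,:] = [+0.0000, +0.0319, -0.1148, -0.0825, -0.3056, +0.3716]
|eigenvalues of T|: 0.6192, 0.2937, 0.2937, 0.1496, 0.1115, 0.0000.
spectral radius ρ = 0.6192; 0.6192 < 1: convergent.

yes, ρ = 0.6192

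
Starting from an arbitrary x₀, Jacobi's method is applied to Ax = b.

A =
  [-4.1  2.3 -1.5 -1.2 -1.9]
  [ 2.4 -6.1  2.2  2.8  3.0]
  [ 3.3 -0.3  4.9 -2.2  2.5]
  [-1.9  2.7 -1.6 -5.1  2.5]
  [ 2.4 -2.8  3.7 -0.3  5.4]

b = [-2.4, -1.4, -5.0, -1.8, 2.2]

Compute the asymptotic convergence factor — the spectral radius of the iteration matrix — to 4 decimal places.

1.4120

A = D + L + U where D = diag(-4.1, -6.1, 4.9, -5.1, 5.4).
T_J = -D⁻¹(L+U): T[3,0] = -(-1.9)/(-5.1) = -0.3725; T[3,3] = 0.
  T[0,:] = [+0.0000 +0.5610 -0.3659 -0.2927 -0.4634]
  T[1,:] = [+0.3934 +0.0000 +0.3607 +0.4590 +0.4918]
  T[2,:] = [-0.6735 +0.0612 +0.0000 +0.4490 -0.5102]
  T[3,:] = [-0.3725 +0.5294 -0.3137 +0.0000 +0.4902]
  T[4,:] = [-0.4444 +0.5185 -0.6852 +0.0556 +0.0000]
moduli |λ_i(T)| = 1.4120, 0.7464, 0.5740, 0.5740, 0.3610.
ρ = 1.4120; 1.4120 > 1, so it fails to converge.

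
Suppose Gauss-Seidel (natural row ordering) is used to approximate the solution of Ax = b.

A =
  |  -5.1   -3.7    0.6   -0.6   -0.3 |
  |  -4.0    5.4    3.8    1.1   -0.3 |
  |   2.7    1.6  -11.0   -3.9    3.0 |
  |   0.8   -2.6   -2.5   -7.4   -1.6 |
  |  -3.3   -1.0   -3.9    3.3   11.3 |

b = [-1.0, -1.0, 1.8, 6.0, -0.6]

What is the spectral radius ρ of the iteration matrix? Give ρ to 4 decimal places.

Let D = diag(-5.1, 5.4, -11, -7.4, 11.3); L, U the strict triangles.
T_GS = -(D+L)⁻¹U: row 0 first, T[0,3] = -(-0.6)/(-5.1) = -0.1176; later rows by forward substitution.
  T[0,:] = [+0.0000 -0.7255 +0.1176 -0.1176 -0.0588]
  T[1,:] = [+0.0000 -0.5374 -0.6166 -0.2908 +0.0120]
  T[2,:] = [+0.0000 -0.2562 -0.0608 -0.4257 +0.2600]
  T[3,:] = [+0.0000 +0.1970 +0.2499 +0.2333 -0.3146]
  T[4,:] = [+0.0000 -0.4054 -0.1142 -0.2752 +0.1655]
|λ(T)| sorted: 0.6020, 0.4365, 0.2086, 0.2086, 0.0000.
ρ = 0.6020; 0.6020 < 1: convergent.

0.6020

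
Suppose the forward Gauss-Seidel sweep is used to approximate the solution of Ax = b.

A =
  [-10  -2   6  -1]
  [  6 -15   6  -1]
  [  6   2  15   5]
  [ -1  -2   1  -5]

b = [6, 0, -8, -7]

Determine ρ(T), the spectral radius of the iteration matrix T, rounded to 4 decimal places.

0.6423

Diagonal D = diag(-10, -15, 15, -5); L, U strict lower/upper.
GS T = -(D+L)⁻¹U: row 0 first, T[0,1] = -(-2)/(-10) = -0.2000; later rows by forward substitution.
  T[0,:] = [+0.0000, -0.2000, +0.6000, -0.1000]
  T[1,:] = [+0.0000, -0.0800, +0.6400, -0.1067]
  T[2,:] = [+0.0000, +0.0907, -0.3253, -0.2791]
  T[3,:] = [+0.0000, +0.0901, -0.4411, +0.0068]
|eigenvalues of T|: 0.6423, 0.2028, 0.0409, 0.0000.
ρ(T) = max|λ| = 0.6423; 0.6423 < 1, so it converges for any x₀.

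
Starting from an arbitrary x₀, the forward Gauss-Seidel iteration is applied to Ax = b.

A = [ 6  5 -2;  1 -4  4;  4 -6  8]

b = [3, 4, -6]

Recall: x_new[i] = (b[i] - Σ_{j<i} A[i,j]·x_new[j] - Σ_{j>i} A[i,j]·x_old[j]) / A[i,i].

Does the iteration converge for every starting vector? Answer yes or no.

Let D = diag(6, -4, 8); L, U the strict triangles.
T_GS = -(D+L)⁻¹U: row 0 first, T[0,1] = -(5)/(6) = -0.8333; later rows by forward substitution.
  T[0,:] = [+0.0000, -0.8333, +0.3333]
  T[1,:] = [+0.0000, -0.2083, +1.0833]
  T[2,:] = [+0.0000, +0.2604, +0.6458]
|roots of det(T-λI)|: 0.9003, 0.4628, 0.0000.
spectral radius ρ = 0.9003; 0.9003 < 1 ⇒ converges.

yes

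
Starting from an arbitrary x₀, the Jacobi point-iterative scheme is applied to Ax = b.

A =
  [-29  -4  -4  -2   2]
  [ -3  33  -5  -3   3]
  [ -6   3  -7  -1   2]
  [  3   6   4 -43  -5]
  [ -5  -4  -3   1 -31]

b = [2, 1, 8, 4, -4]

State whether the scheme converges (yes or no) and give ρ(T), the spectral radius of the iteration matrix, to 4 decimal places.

yes, ρ = 0.4557

Diagonal D = diag(-29, 33, -7, -43, -31); L, U strict lower/upper.
T_J = -D⁻¹(L+U): T[0,3] = -(-2)/(-29) = -0.0690; T[0,0] = 0.
  T[0,:] = [+0.0000 -0.1379 -0.1379 -0.0690 +0.0690]
  T[1,:] = [+0.0909 +0.0000 +0.1515 +0.0909 -0.0909]
  T[2,:] = [-0.8571 +0.4286 +0.0000 -0.1429 +0.2857]
  T[3,:] = [+0.0698 +0.1395 +0.0930 +0.0000 -0.1163]
  T[4,:] = [-0.1613 -0.1290 -0.0968 +0.0323 +0.0000]
|roots of det(T-λI)|: 0.4557, 0.2952, 0.1430, 0.1430, 0.0484.
ρ = 0.4557; 0.4557 < 1: convergent.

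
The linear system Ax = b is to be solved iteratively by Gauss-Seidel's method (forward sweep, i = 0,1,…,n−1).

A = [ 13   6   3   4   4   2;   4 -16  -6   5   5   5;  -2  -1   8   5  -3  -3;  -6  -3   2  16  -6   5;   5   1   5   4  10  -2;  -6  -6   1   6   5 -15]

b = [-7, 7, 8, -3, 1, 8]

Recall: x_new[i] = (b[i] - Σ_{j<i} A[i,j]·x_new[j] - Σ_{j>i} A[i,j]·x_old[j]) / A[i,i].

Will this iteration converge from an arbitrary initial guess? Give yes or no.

yes

A = D + L + U where D = diag(13, -16, 8, 16, 10, -15).
Gauss-Seidel: T = -(D+L)⁻¹U, row 0 first, T[0,3] = -(4)/(13) = -0.3077; later rows by forward substitution.
  T[0,:] = [+0.0000, -0.4615, -0.2308, -0.3077, -0.3077, -0.1538]
  T[1,:] = [+0.0000, -0.1154, -0.4327, +0.2356, +0.2356, +0.2740]
  T[2,:] = [+0.0000, -0.1298, -0.1118, -0.6725, +0.3275, +0.3708]
  T[3,:] = [+0.0000, -0.1785, -0.1537, +0.0128, +0.2628, -0.3652]
  T[4,:] = [+0.0000, +0.3786, +0.2760, +0.4614, -0.1386, +0.2102]
  T[5,:] = [+0.0000, +0.2769, +0.2885, +0.1429, +0.1096, -0.0994]
|eigenvalues of T|: 0.9257, 0.4453, 0.4453, 0.3567, 0.0496, 0.0000.
ρ(T) = max|λ| = 0.9257; 0.9257 < 1: convergent.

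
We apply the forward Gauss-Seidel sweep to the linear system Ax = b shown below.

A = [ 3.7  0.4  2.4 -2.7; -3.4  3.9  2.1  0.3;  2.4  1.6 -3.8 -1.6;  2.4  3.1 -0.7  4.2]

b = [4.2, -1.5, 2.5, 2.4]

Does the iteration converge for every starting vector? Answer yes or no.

no

Let D = diag(3.7, 3.9, -3.8, 4.2); L, U the strict triangles.
Gauss-Seidel: T = -(D+L)⁻¹U, row 0 first, T[0,3] = -(-2.7)/(3.7) = +0.7297; later rows by forward substitution.
  T[0,:] = [+0.0000 -0.1081 -0.6486 +0.7297]
  T[1,:] = [+0.0000 -0.0942 -1.1040 +0.5593]
  T[2,:] = [+0.0000 -0.1080 -0.8745 +0.2753]
  T[3,:] = [+0.0000 +0.1133 +1.0397 -0.7839]
|eigenvalues of T|: 1.4973, 0.2879, 0.0325, 0.0000.
ρ(T) = max|λ| = 1.4973; 1.4973 > 1: divergent.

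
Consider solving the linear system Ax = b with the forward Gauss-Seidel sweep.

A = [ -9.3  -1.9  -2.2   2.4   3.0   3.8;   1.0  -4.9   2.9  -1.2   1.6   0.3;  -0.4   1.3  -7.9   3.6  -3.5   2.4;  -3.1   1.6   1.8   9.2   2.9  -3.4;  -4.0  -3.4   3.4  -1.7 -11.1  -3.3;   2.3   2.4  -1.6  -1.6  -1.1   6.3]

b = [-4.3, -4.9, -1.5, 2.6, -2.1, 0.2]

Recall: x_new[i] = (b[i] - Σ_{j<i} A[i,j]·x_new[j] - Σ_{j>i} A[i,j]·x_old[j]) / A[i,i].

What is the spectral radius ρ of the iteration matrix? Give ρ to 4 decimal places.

0.8221

Split A = D + L + U, D = diag(-9.3, -4.9, -7.9, 9.2, -11.1, 6.3).
Gauss-Seidel: T = -(D+L)⁻¹U, row 0 first, T[0,5] = -(3.8)/(-9.3) = +0.4086; later rows by forward substitution.
  T[0,:] = [+0.0000, -0.2043, -0.2366, +0.2581, +0.3226, +0.4086]
  T[1,:] = [+0.0000, -0.0417, +0.5436, -0.1922, +0.3924, +0.1446]
  T[2,:] = [+0.0000, +0.0035, +0.1014, +0.4110, -0.3948, +0.3069]
  T[3,:] = [+0.0000, -0.0623, -0.1941, +0.0400, -0.1975, +0.4220]
  T[4,:] = [+0.0000, +0.0970, -0.0205, +0.0857, -0.3271, -0.4595]
  T[5,:] = [+0.0000, +0.0925, -0.1478, +0.1085, -0.4748, -0.0994]
|eigenvalues of T|: 0.8221, 0.4271, 0.4271, 0.1532, 0.0820, 0.0000.
ρ = 0.8221; 0.8221 < 1 ⇒ converges.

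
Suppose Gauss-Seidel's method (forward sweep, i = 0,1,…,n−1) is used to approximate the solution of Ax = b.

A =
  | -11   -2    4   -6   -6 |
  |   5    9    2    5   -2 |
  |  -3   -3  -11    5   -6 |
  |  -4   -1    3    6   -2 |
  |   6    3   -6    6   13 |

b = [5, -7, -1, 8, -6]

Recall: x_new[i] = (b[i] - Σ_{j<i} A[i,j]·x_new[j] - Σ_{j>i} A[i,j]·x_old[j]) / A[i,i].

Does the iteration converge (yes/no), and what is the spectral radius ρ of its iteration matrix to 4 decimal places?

no, ρ = 1.2965

A = D + L + U where D = diag(-11, 9, -11, 6, 13).
Gauss-Seidel: T = -(D+L)⁻¹U, row 0 first, T[0,1] = -(-2)/(-11) = -0.1818; later rows by forward substitution.
  T[0,:] = [+0.0000 -0.1818 +0.3636 -0.5455 -0.5455]
  T[1,:] = [+0.0000 +0.1010 -0.4242 -0.2525 +0.5253]
  T[2,:] = [+0.0000 +0.0220 +0.0165 +0.6722 -0.5399]
  T[3,:] = [+0.0000 -0.1154 +0.1635 -0.7418 +0.3272]
  T[4,:] = [+0.0000 +0.1240 -0.1377 +0.9626 -0.2697]
moduli |λ_i(T)| = 1.2965, 0.3154, 0.1375, 0.0503, 0.0000.
spectral radius ρ = 1.2965; 1.2965 > 1, so it fails to converge.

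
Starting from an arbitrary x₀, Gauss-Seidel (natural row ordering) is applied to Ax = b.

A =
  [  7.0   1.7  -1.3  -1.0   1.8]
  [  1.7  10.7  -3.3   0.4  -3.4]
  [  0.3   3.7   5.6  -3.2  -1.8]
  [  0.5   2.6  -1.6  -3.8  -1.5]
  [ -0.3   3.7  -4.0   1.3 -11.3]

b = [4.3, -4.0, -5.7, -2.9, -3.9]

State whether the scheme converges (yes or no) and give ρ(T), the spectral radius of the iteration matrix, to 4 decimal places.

yes, ρ = 0.7570

Let D = diag(7, 10.7, 5.6, -3.8, -11.3); L, U the strict triangles.
T_GS = -(D+L)⁻¹U: row 0 first, T[0,2] = -(-1.3)/(7) = +0.1857; later rows by forward substitution.
  T[0,:] = [+0.0000, -0.2429, +0.1857, +0.1429, -0.2571]
  T[1,:] = [+0.0000, +0.0386, +0.2789, -0.0601, +0.3586]
  T[2,:] = [+0.0000, -0.0125, -0.1942, +0.6035, +0.0983]
  T[3,:] = [+0.0000, -0.0003, +0.2970, -0.2764, -0.2246]
  T[4,:] = [+0.0000, +0.0235, +0.1893, -0.2689, +0.0636]
moduli |λ_i(T)| = 0.7570, 0.2107, 0.2107, 0.0133, 0.0000.
ρ = 0.7570; 0.7570 < 1: convergent.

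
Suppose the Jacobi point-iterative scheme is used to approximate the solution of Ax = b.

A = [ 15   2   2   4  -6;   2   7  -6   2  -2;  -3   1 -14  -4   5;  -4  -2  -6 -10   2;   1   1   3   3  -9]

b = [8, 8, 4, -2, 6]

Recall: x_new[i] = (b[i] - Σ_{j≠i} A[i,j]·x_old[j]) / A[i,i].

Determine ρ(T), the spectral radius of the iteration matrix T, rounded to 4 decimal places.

Let D = diag(15, 7, -14, -10, -9); L, U the strict triangles.
T_J = -D⁻¹(L+U): T[3,4] = -(2)/(-10) = +0.2000; T[3,3] = 0.
  T[0,:] = [+0.0000 -0.1333 -0.1333 -0.2667 +0.4000]
  T[1,:] = [-0.2857 +0.0000 +0.8571 -0.2857 +0.2857]
  T[2,:] = [-0.2143 +0.0714 +0.0000 -0.2857 +0.3571]
  T[3,:] = [-0.4000 -0.2000 -0.6000 +0.0000 +0.2000]
  T[4,:] = [+0.1111 +0.1111 +0.3333 +0.3333 +0.0000]
|roots of det(T-λI)|: 0.9146, 0.6252, 0.3243, 0.3243, 0.2976.
spectral radius ρ = 0.9146; 0.9146 < 1, so it converges for any x₀.

0.9146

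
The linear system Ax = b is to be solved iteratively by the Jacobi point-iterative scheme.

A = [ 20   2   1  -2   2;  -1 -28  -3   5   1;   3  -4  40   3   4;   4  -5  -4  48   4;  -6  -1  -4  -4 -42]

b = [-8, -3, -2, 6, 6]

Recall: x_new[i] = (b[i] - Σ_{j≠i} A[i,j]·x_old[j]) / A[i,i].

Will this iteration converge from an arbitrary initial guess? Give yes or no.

yes

A = D + L + U where D = diag(20, -28, 40, 48, -42).
Jacobi: T = -D⁻¹(L+U), T[2,3] = -(3)/(40) = -0.0750; T[2,2] = 0.
  T[0,:] = [+0.0000, -0.1000, -0.0500, +0.1000, -0.1000]
  T[1,:] = [-0.0357, +0.0000, -0.1071, +0.1786, +0.0357]
  T[2,:] = [-0.0750, +0.1000, +0.0000, -0.0750, -0.1000]
  T[3,:] = [-0.0833, +0.1042, +0.0833, +0.0000, -0.0833]
  T[4,:] = [-0.1429, -0.0238, -0.0952, -0.0952, +0.0000]
|roots of det(T-λI)|: 0.1959, 0.1591, 0.1591, 0.1282, 0.1282.
ρ = 0.1959; 0.1959 < 1 ⇒ converges.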